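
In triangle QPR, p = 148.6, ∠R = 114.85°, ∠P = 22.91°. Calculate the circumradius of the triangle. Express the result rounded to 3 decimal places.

190.863

The third angle is ∠Q = 180° − ∠P − ∠R = 42.24°.
Law of sines: q = p·sin Q/sin P ≈ 256.61.
Law of sines: r = p·sin R/sin P ≈ 346.38.
Circumradius = p/(2 sin P) ≈ 190.86.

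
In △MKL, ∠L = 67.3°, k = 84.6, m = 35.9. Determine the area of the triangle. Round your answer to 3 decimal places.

Area = ½·m·k·sin L ≈ 1400.9.

area ≈ 1400.939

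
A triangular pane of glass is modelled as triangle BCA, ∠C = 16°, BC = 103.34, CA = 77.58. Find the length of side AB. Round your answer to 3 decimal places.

35.843

By the law of cosines, AB² = BC² + CA² − 2·BC·CA·cos C = 1284.7, so AB ≈ 35.843.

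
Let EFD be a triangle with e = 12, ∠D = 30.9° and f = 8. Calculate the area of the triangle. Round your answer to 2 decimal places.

Area = ½·e·f·sin D ≈ 24.65.

24.65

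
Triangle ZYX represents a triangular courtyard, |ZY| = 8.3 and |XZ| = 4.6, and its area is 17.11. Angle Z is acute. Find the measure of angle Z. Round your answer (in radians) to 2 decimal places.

From area = ½·|XZ|·|ZY|·sin Z, we get sin Z = 2·area/(|XZ|·|ZY|) ≈ 0.89628.
Taking the acute solution, ∠Z ≈ 1.111 rad.

1.11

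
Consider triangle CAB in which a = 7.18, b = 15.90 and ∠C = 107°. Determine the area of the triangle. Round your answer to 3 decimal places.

Area = ½·a·b·sin C ≈ 54.587.

54.587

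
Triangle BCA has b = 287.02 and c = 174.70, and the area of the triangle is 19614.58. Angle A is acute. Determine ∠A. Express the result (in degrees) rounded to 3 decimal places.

51.477

From area = ½·b·c·sin A, we get sin A = 2·area/(b·c) ≈ 0.78236.
Taking the acute solution, ∠A ≈ 51.48°.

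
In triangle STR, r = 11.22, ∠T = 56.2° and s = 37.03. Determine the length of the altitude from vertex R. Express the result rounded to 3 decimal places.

h_R ≈ 30.771

By the law of cosines, t² = r² + s² − 2·r·s·cos T = 1034.9, so t ≈ 32.169.
Area = ½·r·s·sin T ≈ 172.63.
The altitude from R has length 2·area/r ≈ 30.771.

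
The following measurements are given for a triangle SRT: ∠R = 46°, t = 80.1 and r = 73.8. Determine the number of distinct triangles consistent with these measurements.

t·sin R = 80.1·sin(46°) ≈ 57.62.
Since t sin R < r < t (57.62 < 73.8 < 80.1), two triangles exist.

2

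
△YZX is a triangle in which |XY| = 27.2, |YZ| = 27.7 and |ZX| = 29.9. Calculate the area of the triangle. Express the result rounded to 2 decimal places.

344.13

Semiperimeter s = (29.9 + 27.2 + 27.7)/2 = 42.4.
Heron's formula: area = √(42.4·12.5·15.2·14.7) ≈ 344.13.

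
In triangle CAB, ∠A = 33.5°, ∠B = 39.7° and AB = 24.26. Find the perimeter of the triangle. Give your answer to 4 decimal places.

perimeter ≈ 54.4344

The third angle is ∠C = 180° − ∠A − ∠B = 106.80°.
Law of sines: BC = AB·sin A/sin C ≈ 13.987.
Law of sines: CA = AB·sin B/sin C ≈ 16.187.
Semiperimeter s = (24.26+13.987+16.187)/2 = 27.217.
Perimeter = 24.26 + 13.987 + 16.187 = 54.434.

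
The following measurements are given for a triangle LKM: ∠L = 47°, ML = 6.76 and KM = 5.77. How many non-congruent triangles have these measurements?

2

ML·sin L = 6.76·sin(47°) ≈ 4.944.
Since ML sin L < KM < ML (4.944 < 5.77 < 6.76), two triangles exist.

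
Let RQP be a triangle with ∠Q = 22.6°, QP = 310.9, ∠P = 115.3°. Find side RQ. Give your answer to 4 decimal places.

419.2543

The third angle is ∠R = 180° − ∠Q − ∠P = 42.10°.
Law of sines: RQ = QP·sin P/sin R ≈ 419.25.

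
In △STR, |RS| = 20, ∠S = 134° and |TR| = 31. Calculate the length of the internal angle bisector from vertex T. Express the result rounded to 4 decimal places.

18.3264

Law of sines: sin T = |RS|·sin S/|TR| ≈ 0.46409.
Since |TR| ≥ |RS|, only the acute value applies: ∠T ≈ 27.65°.
Then ∠R = 180° − ∠S − ∠T ≈ 18.35°.
Law of sines gives |ST| = |TR|·sin R/sin S ≈ 13.566.
The bisector from T has length 2·|ST|·|TR|·cos(∠T/2)/(|ST|+|TR|) ≈ 18.326.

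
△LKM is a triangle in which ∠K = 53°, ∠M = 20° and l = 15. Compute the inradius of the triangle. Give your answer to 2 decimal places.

r ≈ 1.95

The third angle is ∠L = 180° − ∠K − ∠M = 107.00°.
Law of sines: k = l·sin K/sin L ≈ 12.527.
Law of sines: m = l·sin M/sin L ≈ 5.3647.
Area = ½·l·k·sin M ≈ 32.133.
Semiperimeter s = (15+12.527+5.3647)/2 = 16.446.
Inradius = area/s = 32.133/16.446 ≈ 1.9539.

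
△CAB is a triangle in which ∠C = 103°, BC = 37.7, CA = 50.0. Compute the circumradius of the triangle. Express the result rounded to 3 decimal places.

By the law of cosines, AB² = BC² + CA² − 2·BC·CA·cos C = 4769.4, so AB ≈ 69.061.
Area = ½·BC·CA·sin C ≈ 918.34.
Circumradius = AB/(2 sin C) ≈ 35.439.

R ≈ 35.439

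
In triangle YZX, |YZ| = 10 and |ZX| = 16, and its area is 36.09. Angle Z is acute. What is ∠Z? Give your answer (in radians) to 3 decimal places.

From area = ½·|YZ|·|ZX|·sin Z, we get sin Z = 2·area/(|YZ|·|ZX|) ≈ 0.45112.
Taking the acute solution, ∠Z ≈ 0.4680 rad.

0.468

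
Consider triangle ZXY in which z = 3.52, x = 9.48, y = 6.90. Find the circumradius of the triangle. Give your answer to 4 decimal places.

R ≈ 6.0107

By the law of cosines, cos Z = (x² + y² − z²) / (2·x·y) ≈ 0.95617, so ∠Z ≈ 17.03°.
Circumradius = z/(2 sin Z) ≈ 6.0107.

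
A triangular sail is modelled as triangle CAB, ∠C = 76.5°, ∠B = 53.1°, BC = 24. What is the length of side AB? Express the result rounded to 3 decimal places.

30.287

The third angle is ∠A = 180° − ∠B − ∠C = 50.40°.
Law of sines: AB = BC·sin C/sin A ≈ 30.287.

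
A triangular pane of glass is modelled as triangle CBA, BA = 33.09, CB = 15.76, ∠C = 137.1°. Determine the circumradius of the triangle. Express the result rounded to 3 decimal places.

24.305

Law of sines: sin A = CB·sin C/BA ≈ 0.32421.
Since BA ≥ CB, only the acute value applies: ∠A ≈ 18.92°.
Then ∠B = 180° − ∠C − ∠A ≈ 23.98°.
Law of sines gives AC = BA·sin B/sin C ≈ 19.758.
Circumradius = BA/(2 sin C) ≈ 24.305.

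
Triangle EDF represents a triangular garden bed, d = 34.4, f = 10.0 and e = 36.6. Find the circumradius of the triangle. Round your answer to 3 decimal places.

By the law of cosines, cos E = (d² + f² − e²) / (2·d·f) ≈ -0.08169, so ∠E ≈ 94.69°.
Circumradius = e/(2 sin E) ≈ 18.361.

18.361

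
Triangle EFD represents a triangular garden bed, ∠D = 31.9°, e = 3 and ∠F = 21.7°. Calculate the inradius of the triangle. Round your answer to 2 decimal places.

r ≈ 0.34

The third angle is ∠E = 180° − ∠F − ∠D = 126.40°.
Law of sines: f = e·sin F/sin E ≈ 1.3781.
Law of sines: d = e·sin D/sin E ≈ 1.9696.
Area = ½·e·f·sin D ≈ 1.0924.
Semiperimeter s = (3+1.3781+1.9696)/2 = 3.1739.
Inradius = area/s = 1.0924/3.1739 ≈ 0.34418.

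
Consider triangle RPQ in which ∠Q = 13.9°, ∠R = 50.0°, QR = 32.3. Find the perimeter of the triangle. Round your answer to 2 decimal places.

68.49

The third angle is ∠P = 180° − ∠Q − ∠R = 116.10°.
Law of sines: PQ = QR·sin R/sin P ≈ 27.553.
Law of sines: RP = QR·sin Q/sin P ≈ 8.6405.
Semiperimeter s = (27.553+32.3+8.6405)/2 = 34.247.
Perimeter = 27.553 + 32.3 + 8.6405 = 68.493.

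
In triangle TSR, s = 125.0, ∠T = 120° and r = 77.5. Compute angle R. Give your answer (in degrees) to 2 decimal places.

22.29

By the law of cosines, t² = s² + r² − 2·s·r·cos T = 31319, so t ≈ 176.97.
Law of cosines again: cos R = (t² + s² − r²)/(2·t·s) ≈ 0.92529, so ∠R ≈ 22.29°.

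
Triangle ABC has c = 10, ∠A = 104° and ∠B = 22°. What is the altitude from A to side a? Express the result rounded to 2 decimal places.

The third angle is ∠C = 180° − ∠A − ∠B = 54.00°.
Law of sines: a = c·sin A/sin C ≈ 11.994.
Law of sines: b = c·sin B/sin C ≈ 4.6304.
Area = ½·c·a·sin B ≈ 22.464.
The altitude from A has length 2·area/a ≈ 3.7461.

h_A ≈ 3.75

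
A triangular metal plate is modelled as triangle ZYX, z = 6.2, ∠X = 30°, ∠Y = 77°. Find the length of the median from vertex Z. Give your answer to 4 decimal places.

m_Z ≈ 3.9493

The third angle is ∠Z = 180° − ∠Y − ∠X = 73.00°.
Law of sines: y = z·sin Y/sin Z ≈ 6.3171.
Law of sines: x = z·sin X/sin Z ≈ 3.2416.
Median from Z: ½√(2·y² + 2·x² − z²) ≈ 3.9493.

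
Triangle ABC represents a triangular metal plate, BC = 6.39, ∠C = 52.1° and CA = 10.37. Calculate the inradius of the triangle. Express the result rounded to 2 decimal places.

By the law of cosines, AB² = BC² + CA² − 2·BC·CA·cos C = 66.959, so AB ≈ 8.1828.
Area = ½·BC·CA·sin C ≈ 26.144.
Semiperimeter s = (6.39+10.37+8.1828)/2 = 12.471.
Inradius = area/s = 26.144/12.471 ≈ 2.0963.

r ≈ 2.10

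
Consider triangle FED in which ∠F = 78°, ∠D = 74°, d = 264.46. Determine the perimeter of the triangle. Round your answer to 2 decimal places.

662.73

The third angle is ∠E = 180° − ∠D − ∠F = 28.00°.
Law of sines: f = d·sin F/sin D ≈ 269.11.
Law of sines: e = d·sin E/sin D ≈ 129.16.
Semiperimeter s = (269.11+129.16+264.46)/2 = 331.36.
Perimeter = 269.11 + 129.16 + 264.46 = 662.73.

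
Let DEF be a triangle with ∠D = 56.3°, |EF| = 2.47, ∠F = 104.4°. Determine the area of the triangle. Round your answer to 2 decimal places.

1.17

The third angle is ∠E = 180° − ∠F − ∠D = 19.30°.
Law of sines: |FD| = |EF|·sin E/sin D ≈ 0.98127.
Law of sines: |DE| = |EF|·sin F/sin D ≈ 2.8756.
Area = ½·|EF|·|FD|·sin F ≈ 1.1738.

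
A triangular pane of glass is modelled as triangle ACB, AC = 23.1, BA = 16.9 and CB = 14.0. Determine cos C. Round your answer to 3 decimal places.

0.686

By the law of cosines, cos C = (AC² + CB² − BA²) / (2·AC·CB) ≈ 0.68646, so ∠C ≈ 46.65°.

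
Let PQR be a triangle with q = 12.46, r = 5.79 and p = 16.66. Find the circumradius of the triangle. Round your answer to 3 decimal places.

By the law of cosines, cos P = (q² + r² − p²) / (2·q·r) ≈ -0.61530, so ∠P ≈ 127.97°.
Circumradius = p/(2 sin P) ≈ 10.567.

10.567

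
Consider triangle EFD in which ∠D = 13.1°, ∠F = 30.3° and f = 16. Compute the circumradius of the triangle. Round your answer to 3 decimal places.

The third angle is ∠E = 180° − ∠F − ∠D = 136.60°.
Law of sines: e = f·sin E/sin F ≈ 21.789.
Law of sines: d = f·sin D/sin F ≈ 7.1878.
Circumradius = f/(2 sin F) ≈ 15.856.

R ≈ 15.856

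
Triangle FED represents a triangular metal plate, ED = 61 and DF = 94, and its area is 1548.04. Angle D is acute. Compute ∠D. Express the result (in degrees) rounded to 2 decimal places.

∠D ≈ 32.68°

From area = ½·ED·DF·sin D, we get sin D = 2·area/(ED·DF) ≈ 0.53995.
Taking the acute solution, ∠D ≈ 32.68°.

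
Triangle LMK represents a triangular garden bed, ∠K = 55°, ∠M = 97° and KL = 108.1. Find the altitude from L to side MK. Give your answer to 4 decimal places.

88.5503

The third angle is ∠L = 180° − ∠M − ∠K = 28.00°.
Law of sines: MK = KL·sin L/sin M ≈ 51.131.
Law of sines: LM = KL·sin K/sin M ≈ 89.215.
Area = ½·KL·MK·sin K ≈ 2263.8.
The altitude from L has length 2·area/MK ≈ 88.55.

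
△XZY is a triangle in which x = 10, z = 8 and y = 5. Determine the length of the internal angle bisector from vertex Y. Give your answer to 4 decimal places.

By the law of cosines, cos Y = (x² + z² − y²) / (2·x·z) ≈ 0.86875, so ∠Y ≈ 29.69°.
The bisector from Y has length 2·x·z·cos(∠Y/2)/(x+z) ≈ 8.5923.

8.5923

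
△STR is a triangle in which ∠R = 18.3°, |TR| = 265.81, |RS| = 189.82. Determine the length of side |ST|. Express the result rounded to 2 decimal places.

104.30

By the law of cosines, |ST|² = |TR|² + |RS|² − 2·|TR|·|RS|·cos R = 10878, so |ST| ≈ 104.3.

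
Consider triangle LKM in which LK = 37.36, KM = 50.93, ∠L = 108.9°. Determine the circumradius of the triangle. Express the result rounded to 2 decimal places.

Law of sines: sin M = LK·sin L/KM ≈ 0.69401.
Since KM ≥ LK, only the acute value applies: ∠M ≈ 43.95°.
Then ∠K = 180° − ∠L − ∠M ≈ 27.15°.
Law of sines gives ML = KM·sin K/sin L ≈ 24.566.
Circumradius = KM/(2 sin L) ≈ 26.916.

R ≈ 26.92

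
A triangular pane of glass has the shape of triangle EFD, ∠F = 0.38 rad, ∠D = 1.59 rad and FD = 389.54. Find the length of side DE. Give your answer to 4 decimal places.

156.8189

The third angle is ∠E = π − ∠F − ∠D = 1.172 rad.
Law of sines: DE = FD·sin F/sin E ≈ 156.82.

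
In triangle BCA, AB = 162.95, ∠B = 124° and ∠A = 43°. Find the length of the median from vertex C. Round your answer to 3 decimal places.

m_C ≈ 543.797

The third angle is ∠C = 180° − ∠A − ∠B = 13.00°.
Law of sines: CA = AB·sin B/sin C ≈ 600.54.
Law of sines: BC = AB·sin A/sin C ≈ 494.03.
Median from C: ½√(2·BC² + 2·CA² − AB²) ≈ 543.8.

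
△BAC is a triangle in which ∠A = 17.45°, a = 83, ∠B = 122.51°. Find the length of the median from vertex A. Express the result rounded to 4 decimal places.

The third angle is ∠C = 180° − ∠B − ∠A = 40.04°.
Law of sines: b = a·sin B/sin A ≈ 233.41.
Law of sines: c = a·sin C/sin A ≈ 178.06.
Median from A: ½√(2·c² + 2·b² − a²) ≈ 203.4.

m_A ≈ 203.3984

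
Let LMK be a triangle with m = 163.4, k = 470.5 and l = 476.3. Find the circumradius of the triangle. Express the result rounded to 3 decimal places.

R ≈ 240.448

By the law of cosines, cos L = (m² + k² − l²) / (2·m·k) ≈ 0.13793, so ∠L ≈ 82.07°.
Circumradius = l/(2 sin L) ≈ 240.45.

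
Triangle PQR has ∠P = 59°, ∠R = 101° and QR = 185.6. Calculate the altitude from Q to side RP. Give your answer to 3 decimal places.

182.190

The third angle is ∠Q = 180° − ∠R − ∠P = 20.00°.
Law of sines: RP = QR·sin Q/sin P ≈ 74.057.
Law of sines: PQ = QR·sin R/sin P ≈ 212.55.
Area = ½·QR·RP·sin R ≈ 6746.2.
The altitude from Q has length 2·area/RP ≈ 182.19.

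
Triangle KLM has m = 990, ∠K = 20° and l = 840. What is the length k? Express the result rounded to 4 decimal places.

By the law of cosines, k² = l² + m² − 2·l·m·cos K = 1.228e+05, so k ≈ 350.43.

350.4329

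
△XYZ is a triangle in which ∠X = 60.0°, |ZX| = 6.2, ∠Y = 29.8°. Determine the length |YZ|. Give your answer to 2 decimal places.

The third angle is ∠Z = 180° − ∠X − ∠Y = 90.20°.
Law of sines: |YZ| = |ZX|·sin X/sin Y ≈ 10.804.

10.80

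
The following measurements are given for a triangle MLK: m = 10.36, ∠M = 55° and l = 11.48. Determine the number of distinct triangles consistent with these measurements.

l·sin M = 11.48·sin(55°) ≈ 9.404.
Since l sin M < m < l (9.404 < 10.36 < 11.48), two triangles exist.

2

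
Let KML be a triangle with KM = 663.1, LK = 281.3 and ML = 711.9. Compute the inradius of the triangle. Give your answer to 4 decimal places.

Semiperimeter s = (711.9 + 281.3 + 663.1)/2 = 828.15.
Heron's formula: area = √(828.15·116.25·546.85·165.05) ≈ 93217.
Inradius = area/s = 93217/828.15 ≈ 112.56.

112.5599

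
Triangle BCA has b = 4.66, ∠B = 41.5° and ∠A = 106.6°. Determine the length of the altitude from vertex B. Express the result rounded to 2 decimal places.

3.56

The third angle is ∠C = 180° − ∠A − ∠B = 31.90°.
Law of sines: c = b·sin C/sin B ≈ 3.7163.
Law of sines: a = b·sin A/sin B ≈ 6.7396.
Area = ½·b·c·sin A ≈ 8.2982.
The altitude from B has length 2·area/b ≈ 3.5615.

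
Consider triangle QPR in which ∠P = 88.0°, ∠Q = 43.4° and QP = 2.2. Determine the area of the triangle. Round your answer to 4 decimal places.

The third angle is ∠R = 180° − ∠Q − ∠P = 48.60°.
Law of sines: PR = QP·sin Q/sin R ≈ 2.0152.
Law of sines: RQ = QP·sin P/sin R ≈ 2.9311.
Area = ½·QP·PR·sin P ≈ 2.2153.

area ≈ 2.2153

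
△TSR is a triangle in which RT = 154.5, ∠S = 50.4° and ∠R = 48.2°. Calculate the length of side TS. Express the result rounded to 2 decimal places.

The third angle is ∠T = 180° − ∠S − ∠R = 81.40°.
Law of sines: TS = RT·sin R/sin S ≈ 149.48.

149.48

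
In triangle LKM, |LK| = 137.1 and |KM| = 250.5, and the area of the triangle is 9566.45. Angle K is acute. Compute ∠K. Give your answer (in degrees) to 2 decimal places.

From area = ½·|LK|·|KM|·sin K, we get sin K = 2·area/(|LK|·|KM|) ≈ 0.55710.
Taking the acute solution, ∠K ≈ 33.86°.

∠K ≈ 33.86°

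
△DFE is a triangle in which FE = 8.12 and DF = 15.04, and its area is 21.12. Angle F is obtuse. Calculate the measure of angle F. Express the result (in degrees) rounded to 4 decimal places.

From area = ½·DF·FE·sin F, we get sin F = 2·area/(DF·FE) ≈ 0.34588.
Taking the obtuse solution, ∠F ≈ 159.76°.

159.7647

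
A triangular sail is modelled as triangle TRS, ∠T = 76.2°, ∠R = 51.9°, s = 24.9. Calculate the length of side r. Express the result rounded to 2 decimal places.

The third angle is ∠S = 180° − ∠T − ∠R = 51.90°.
Law of sines: r = s·sin R/sin S ≈ 24.9.

24.90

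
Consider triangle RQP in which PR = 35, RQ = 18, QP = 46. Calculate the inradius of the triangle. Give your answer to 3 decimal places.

r ≈ 5.683

Semiperimeter s = (46 + 35 + 18)/2 = 49.5.
Heron's formula: area = √(49.5·3.5·14.5·31.5) ≈ 281.3.
Inradius = area/s = 281.3/49.5 ≈ 5.6829.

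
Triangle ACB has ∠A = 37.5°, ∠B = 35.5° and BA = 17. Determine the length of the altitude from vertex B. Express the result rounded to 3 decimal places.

10.349

The third angle is ∠C = 180° − ∠B − ∠A = 107.00°.
Law of sines: CB = BA·sin A/sin C ≈ 10.822.
Law of sines: AC = BA·sin B/sin C ≈ 10.323.
Area = ½·BA·CB·sin B ≈ 53.416.
The altitude from B has length 2·area/AC ≈ 10.349.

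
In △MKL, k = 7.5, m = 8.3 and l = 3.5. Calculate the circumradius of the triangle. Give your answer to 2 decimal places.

By the law of cosines, cos M = (k² + l² − m²) / (2·k·l) ≈ -0.00743, so ∠M ≈ 90.43°.
Circumradius = m/(2 sin M) ≈ 4.1501.

4.15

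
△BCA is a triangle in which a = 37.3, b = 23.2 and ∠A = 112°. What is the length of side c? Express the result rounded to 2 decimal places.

21.78

Law of sines: sin B = b·sin A/a ≈ 0.57669.
Since a ≥ b, only the acute value applies: ∠B ≈ 35.22°.
Then ∠C = 180° − ∠A − ∠B ≈ 32.78°.
Law of sines gives c = a·sin C/sin A ≈ 21.782.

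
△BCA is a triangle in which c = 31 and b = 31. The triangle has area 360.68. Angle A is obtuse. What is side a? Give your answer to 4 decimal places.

56.4969

From area = ½·b·c·sin A, we get sin A = 2·area/(b·c) ≈ 0.75063.
Taking the obtuse solution, ∠A ≈ 131.35°.
Law of cosines then gives a ≈ 56.497.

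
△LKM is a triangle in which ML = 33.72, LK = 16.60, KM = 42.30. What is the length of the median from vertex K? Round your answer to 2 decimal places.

m_K ≈ 27.35

Median from K: ½√(2·LK² + 2·KM² − ML²) ≈ 27.353.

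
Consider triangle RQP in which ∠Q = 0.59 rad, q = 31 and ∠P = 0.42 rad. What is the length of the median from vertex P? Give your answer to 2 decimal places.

38.27

The third angle is ∠R = π − ∠Q − ∠P = 2.132 rad.
Law of sines: r = q·sin R/sin Q ≈ 47.185.
Law of sines: p = q·sin P/sin Q ≈ 22.72.
Median from P: ½√(2·r² + 2·q² − p²) ≈ 38.271.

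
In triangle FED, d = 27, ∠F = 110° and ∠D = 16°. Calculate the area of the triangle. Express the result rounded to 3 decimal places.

area ≈ 1005.317

The third angle is ∠E = 180° − ∠D − ∠F = 54.00°.
Law of sines: f = d·sin F/sin D ≈ 92.047.
Law of sines: e = d·sin E/sin D ≈ 79.247.
Area = ½·d·f·sin E ≈ 1005.3.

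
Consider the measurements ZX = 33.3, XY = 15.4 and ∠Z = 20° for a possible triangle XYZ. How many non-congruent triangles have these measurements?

ZX·sin Z = 33.3·sin(20°) ≈ 11.39.
Since ZX sin Z < XY < ZX (11.39 < 15.4 < 33.3), two triangles exist.

2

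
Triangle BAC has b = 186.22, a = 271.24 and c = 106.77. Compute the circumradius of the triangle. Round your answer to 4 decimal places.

By the law of cosines, cos B = (a² + c² − b²) / (2·a·c) ≈ 0.86831, so ∠B ≈ 29.74°.
Circumradius = b/(2 sin B) ≈ 187.71.

187.7141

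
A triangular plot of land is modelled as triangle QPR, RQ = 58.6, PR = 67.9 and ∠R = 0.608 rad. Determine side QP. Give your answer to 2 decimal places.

38.89

By the law of cosines, QP² = PR² + RQ² − 2·PR·RQ·cos R = 1512.6, so QP ≈ 38.892.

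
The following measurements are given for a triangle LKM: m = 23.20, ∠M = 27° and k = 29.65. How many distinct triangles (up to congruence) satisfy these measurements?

2

k·sin M = 29.65·sin(27°) ≈ 13.46.
Since k sin M < m < k (13.46 < 23.20 < 29.65), two triangles exist.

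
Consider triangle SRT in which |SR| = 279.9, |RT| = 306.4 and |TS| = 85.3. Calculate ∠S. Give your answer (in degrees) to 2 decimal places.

∠S ≈ 99.96°

By the law of cosines, cos S = (|TS|² + |SR|² − |RT|²) / (2·|TS|·|SR|) ≈ -0.17300, so ∠S ≈ 99.96°.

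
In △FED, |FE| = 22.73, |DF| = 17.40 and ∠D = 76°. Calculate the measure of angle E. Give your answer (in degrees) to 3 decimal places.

Law of sines: sin E = |DF|·sin D/|FE| ≈ 0.74277.
Since |FE| ≥ |DF|, only the acute value applies: ∠E ≈ 47.97°.
Then ∠F = 180° − ∠D − ∠E ≈ 56.03°.

47.968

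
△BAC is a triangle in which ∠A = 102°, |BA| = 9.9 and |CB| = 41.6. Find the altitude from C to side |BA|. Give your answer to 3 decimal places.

Law of sines: sin C = |BA|·sin A/|CB| ≈ 0.23278.
Since |CB| ≥ |BA|, only the acute value applies: ∠C ≈ 13.46°.
Then ∠B = 180° − ∠A − ∠C ≈ 64.54°.
Law of sines gives |AC| = |CB|·sin B/sin A ≈ 38.399.
Area = ½·|CB|·|BA|·sin B ≈ 185.92.
The altitude from C has length 2·area/|BA| ≈ 37.56.

h_C ≈ 37.560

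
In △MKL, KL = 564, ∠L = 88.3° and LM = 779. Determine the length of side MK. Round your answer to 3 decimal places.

By the law of cosines, MK² = KL² + LM² − 2·KL·LM·cos L = 8.9887e+05, so MK ≈ 948.09.

948.087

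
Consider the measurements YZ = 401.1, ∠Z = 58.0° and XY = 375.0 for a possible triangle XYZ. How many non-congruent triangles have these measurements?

2

YZ·sin Z = 401.1·sin(58.0°) ≈ 340.2.
Since YZ sin Z < XY < YZ (340.2 < 375.0 < 401.1), two triangles exist.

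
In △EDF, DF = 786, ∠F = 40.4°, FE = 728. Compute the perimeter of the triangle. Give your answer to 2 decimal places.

By the law of cosines, ED² = DF² + FE² − 2·DF·FE·cos F = 2.7626e+05, so ED ≈ 525.61.
Semiperimeter s = (786+728+525.61)/2 = 1019.8.
Perimeter = 786 + 728 + 525.61 = 2039.6.

2039.61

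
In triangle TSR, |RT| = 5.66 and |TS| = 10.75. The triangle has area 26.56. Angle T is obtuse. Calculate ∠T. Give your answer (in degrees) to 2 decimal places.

From area = ½·|RT|·|TS|·sin T, we get sin T = 2·area/(|RT|·|TS|) ≈ 0.87304.
Taking the obtuse solution, ∠T ≈ 119.19°.

119.19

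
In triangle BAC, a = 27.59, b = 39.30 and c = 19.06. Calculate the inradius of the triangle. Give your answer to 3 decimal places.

r ≈ 5.609

Semiperimeter s = (39.3 + 27.59 + 19.06)/2 = 42.975.
Heron's formula: area = √(42.975·3.675·15.385·23.915) ≈ 241.06.
Inradius = area/s = 241.06/42.975 ≈ 5.6092.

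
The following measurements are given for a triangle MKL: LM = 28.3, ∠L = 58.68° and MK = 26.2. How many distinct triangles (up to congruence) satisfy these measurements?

LM·sin L = 28.3·sin(58.68°) ≈ 24.18.
Since LM sin L < MK < LM (24.18 < 26.2 < 28.3), two triangles exist.

2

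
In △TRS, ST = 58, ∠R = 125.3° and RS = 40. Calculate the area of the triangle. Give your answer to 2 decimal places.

405.23

Law of sines: sin T = RS·sin R/ST ≈ 0.56285.
Since ST ≥ RS, only the acute value applies: ∠T ≈ 34.25°.
Then ∠S = 180° − ∠R − ∠T ≈ 20.45°.
Law of sines gives TR = ST·sin S/sin R ≈ 24.826.
Area = ½·ST·RS·sin S ≈ 405.23.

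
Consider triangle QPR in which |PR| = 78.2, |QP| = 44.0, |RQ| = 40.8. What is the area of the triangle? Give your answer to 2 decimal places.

area ≈ 640.69

Semiperimeter s = (78.2 + 40.8 + 44)/2 = 81.5.
Heron's formula: area = √(81.5·3.3·40.7·37.5) ≈ 640.69.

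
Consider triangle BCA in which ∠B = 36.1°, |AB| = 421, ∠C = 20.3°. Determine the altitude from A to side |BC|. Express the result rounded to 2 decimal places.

h_A ≈ 248.05

The third angle is ∠A = 180° − ∠B − ∠C = 123.60°.
Law of sines: |CA| = |AB|·sin B/sin C ≈ 714.98.
Law of sines: |BC| = |AB|·sin A/sin C ≈ 1010.7.
Area = ½·|AB|·|CA|·sin A ≈ 1.2536e+05.
The altitude from A has length 2·area/|BC| ≈ 248.05.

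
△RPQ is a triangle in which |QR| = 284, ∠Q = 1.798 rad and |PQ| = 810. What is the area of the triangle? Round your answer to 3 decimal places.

area ≈ 112063.996

Area = ½·|PQ|·|QR|·sin Q ≈ 1.1206e+05.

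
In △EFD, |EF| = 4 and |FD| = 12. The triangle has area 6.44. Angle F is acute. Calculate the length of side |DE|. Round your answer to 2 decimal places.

From area = ½·|EF|·|FD|·sin F, we get sin F = 2·area/(|EF|·|FD|) ≈ 0.26833.
Taking the acute solution, ∠F ≈ 15.57°.
Law of cosines then gives |DE| ≈ 8.2171.

8.22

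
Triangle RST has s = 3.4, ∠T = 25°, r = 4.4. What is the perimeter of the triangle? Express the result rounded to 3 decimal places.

9.750

By the law of cosines, t² = r² + s² − 2·r·s·cos T = 3.8033, so t ≈ 1.9502.
Semiperimeter p = (4.4+3.4+1.9502)/2 = 4.8751.
Perimeter = 4.4 + 3.4 + 1.9502 = 9.7502.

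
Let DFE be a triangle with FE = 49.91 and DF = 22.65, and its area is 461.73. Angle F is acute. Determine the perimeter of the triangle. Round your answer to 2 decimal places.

113.79

From area = ½·DF·FE·sin F, we get sin F = 2·area/(DF·FE) ≈ 0.81689.
Taking the acute solution, ∠F ≈ 54.77°.
Law of cosines then gives ED ≈ 41.23.
Perimeter = 49.91 + 41.23 + 22.65 = 113.79.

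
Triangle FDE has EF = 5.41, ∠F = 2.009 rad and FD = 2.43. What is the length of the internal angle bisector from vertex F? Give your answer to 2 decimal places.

1.80

By the law of cosines, DE² = EF² + FD² − 2·EF·FD·cos F = 46.329, so DE ≈ 6.8066.
The bisector from F has length 2·EF·FD·cos(∠F/2)/(EF+FD) ≈ 1.7993.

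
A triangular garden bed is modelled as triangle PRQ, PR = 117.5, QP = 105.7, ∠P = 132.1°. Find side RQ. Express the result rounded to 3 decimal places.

204.039

By the law of cosines, RQ² = QP² + PR² − 2·QP·PR·cos P = 41632, so RQ ≈ 204.04.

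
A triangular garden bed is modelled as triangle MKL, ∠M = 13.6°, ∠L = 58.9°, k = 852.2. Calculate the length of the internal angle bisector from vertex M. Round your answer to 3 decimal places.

t_M ≈ 800.645

The third angle is ∠K = 180° − ∠L − ∠M = 107.50°.
Law of sines: m = k·sin M/sin K ≈ 210.11.
Law of sines: l = k·sin L/sin K ≈ 765.12.
The bisector from M has length 2·k·l·cos(∠M/2)/(k+l) ≈ 800.65.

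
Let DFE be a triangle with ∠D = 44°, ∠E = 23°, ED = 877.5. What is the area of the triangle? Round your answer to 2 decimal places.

The third angle is ∠F = 180° − ∠E − ∠D = 113.00°.
Law of sines: FE = ED·sin D/sin F ≈ 662.2.
Law of sines: DF = ED·sin E/sin F ≈ 372.48.
Area = ½·ED·FE·sin E ≈ 1.1352e+05.

113523.94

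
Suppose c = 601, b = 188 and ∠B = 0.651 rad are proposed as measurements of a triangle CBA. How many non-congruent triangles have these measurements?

c·sin B = 601·sin(0.651 rad) ≈ 364.2.
Since b = 188 < 364.2 = c sin B, no triangle exists.

0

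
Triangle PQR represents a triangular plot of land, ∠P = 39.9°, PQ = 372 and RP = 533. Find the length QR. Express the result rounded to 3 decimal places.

343.878

By the law of cosines, QR² = RP² + PQ² − 2·RP·PQ·cos P = 1.1825e+05, so QR ≈ 343.88.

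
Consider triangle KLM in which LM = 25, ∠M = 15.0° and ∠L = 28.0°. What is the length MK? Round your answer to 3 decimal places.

The third angle is ∠K = 180° − ∠L − ∠M = 137.00°.
Law of sines: MK = LM·sin L/sin K ≈ 17.209.

17.209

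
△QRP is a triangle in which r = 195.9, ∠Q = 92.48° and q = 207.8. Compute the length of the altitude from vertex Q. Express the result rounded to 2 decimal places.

h_Q ≈ 57.78

Law of sines: sin R = r·sin Q/q ≈ 0.94185.
Since q ≥ r, only the acute value applies: ∠R ≈ 70.36°.
Then ∠P = 180° − ∠Q − ∠R ≈ 17.16°.
Law of sines gives p = q·sin P/sin Q ≈ 61.351.
Area = ½·q·r·sin P ≈ 6003.7.
The altitude from Q has length 2·area/q ≈ 57.783.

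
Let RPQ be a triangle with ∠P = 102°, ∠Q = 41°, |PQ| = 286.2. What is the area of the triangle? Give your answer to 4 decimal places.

The third angle is ∠R = 180° − ∠P − ∠Q = 37.00°.
Law of sines: |QR| = |PQ|·sin P/sin R ≈ 465.17.
Law of sines: |RP| = |PQ|·sin Q/sin R ≈ 312.
Area = ½·|PQ|·|QR|·sin Q ≈ 43671.

area ≈ 43671.0415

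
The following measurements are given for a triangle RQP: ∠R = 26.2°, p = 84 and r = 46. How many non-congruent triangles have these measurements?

2

p·sin R = 84·sin(26.2°) ≈ 37.09.
Since p sin R < r < p (37.09 < 46 < 84), two triangles exist.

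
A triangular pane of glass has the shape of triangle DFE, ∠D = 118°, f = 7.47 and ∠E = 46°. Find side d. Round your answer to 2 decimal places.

The third angle is ∠F = 180° − ∠E − ∠D = 16.00°.
Law of sines: d = f·sin D/sin F ≈ 23.929.

23.93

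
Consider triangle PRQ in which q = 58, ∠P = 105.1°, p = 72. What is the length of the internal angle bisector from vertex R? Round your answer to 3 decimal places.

t_R ≈ 62.860

Law of sines: sin Q = q·sin P/p ≈ 0.77774.
Since p ≥ q, only the acute value applies: ∠Q ≈ 51.05°.
Then ∠R = 180° − ∠P − ∠Q ≈ 23.85°.
Law of sines gives r = p·sin R/sin P ≈ 30.149.
The bisector from R has length 2·q·p·cos(∠R/2)/(q+p) ≈ 62.86.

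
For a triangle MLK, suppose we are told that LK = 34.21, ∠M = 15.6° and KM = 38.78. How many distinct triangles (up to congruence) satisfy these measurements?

KM·sin M = 38.78·sin(15.6°) ≈ 10.43.
Since KM sin M < LK < KM (10.43 < 34.21 < 38.78), two triangles exist.

2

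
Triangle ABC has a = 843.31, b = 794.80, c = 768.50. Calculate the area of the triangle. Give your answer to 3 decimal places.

Semiperimeter s = (843.31 + 794.8 + 768.5)/2 = 1203.3.
Heron's formula: area = √(1203.3·359.99·408.5·434.8) ≈ 2.7738e+05.

area ≈ 277384.410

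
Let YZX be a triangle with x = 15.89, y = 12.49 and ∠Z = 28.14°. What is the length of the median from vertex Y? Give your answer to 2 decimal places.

m_Y ≈ 10.79

By the law of cosines, z² = x² + y² − 2·x·y·cos Z = 58.478, so z ≈ 7.6471.
Median from Y: ½√(2·z² + 2·x² − y²) ≈ 10.793.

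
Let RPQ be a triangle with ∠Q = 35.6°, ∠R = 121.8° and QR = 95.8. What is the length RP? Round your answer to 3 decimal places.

The third angle is ∠P = 180° − ∠Q − ∠R = 22.60°.
Law of sines: RP = QR·sin Q/sin P ≈ 145.12.

145.116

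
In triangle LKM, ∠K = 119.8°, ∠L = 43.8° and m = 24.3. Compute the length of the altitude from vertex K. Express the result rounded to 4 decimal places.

h_K ≈ 16.8191

The third angle is ∠M = 180° − ∠L − ∠K = 16.40°.
Law of sines: l = m·sin L/sin M ≈ 59.57.
Law of sines: k = m·sin K/sin M ≈ 74.685.
Area = ½·m·l·sin K ≈ 628.07.
The altitude from K has length 2·area/k ≈ 16.819.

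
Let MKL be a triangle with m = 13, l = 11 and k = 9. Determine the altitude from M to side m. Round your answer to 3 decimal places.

Semiperimeter s = (13 + 9 + 11)/2 = 16.5.
Heron's formula: area = √(16.5·3.5·7.5·5.5) ≈ 48.808.
The altitude from M has length 2·area/m ≈ 7.5089.

h_M ≈ 7.509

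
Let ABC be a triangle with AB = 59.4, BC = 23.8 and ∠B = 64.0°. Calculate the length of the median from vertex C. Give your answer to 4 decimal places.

m_C ≈ 28.7888

By the law of cosines, CA² = AB² + BC² − 2·AB·BC·cos B = 2855.3, so CA ≈ 53.435.
Median from C: ½√(2·BC² + 2·CA² − AB²) ≈ 28.789.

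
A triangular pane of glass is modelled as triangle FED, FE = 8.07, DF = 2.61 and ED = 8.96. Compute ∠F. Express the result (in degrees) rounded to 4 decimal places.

By the law of cosines, cos F = (DF² + FE² − ED²) / (2·DF·FE) ≈ -0.19809, so ∠F ≈ 101.43°.

101.4253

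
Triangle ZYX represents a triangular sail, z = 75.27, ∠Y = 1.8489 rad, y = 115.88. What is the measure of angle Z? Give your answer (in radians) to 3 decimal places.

0.675

Law of sines: sin Z = z·sin Y/y ≈ 0.62459.
Since y ≥ z, only the acute value applies: ∠Z ≈ 0.6746 rad.
Then ∠X = π − ∠Y − ∠Z ≈ 0.6181 rad.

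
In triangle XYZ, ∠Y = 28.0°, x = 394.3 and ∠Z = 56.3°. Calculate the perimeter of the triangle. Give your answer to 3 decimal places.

The third angle is ∠X = 180° − ∠Y − ∠Z = 95.70°.
Law of sines: y = x·sin Y/sin X ≈ 186.03.
Law of sines: z = x·sin Z/sin X ≈ 329.67.
Semiperimeter s = (394.3+186.03+329.67)/2 = 455.
Perimeter = 394.3 + 186.03 + 329.67 = 910.

perimeter ≈ 910.002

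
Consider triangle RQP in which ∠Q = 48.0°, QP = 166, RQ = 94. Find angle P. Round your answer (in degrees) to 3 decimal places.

∠P ≈ 34.119°

By the law of cosines, PR² = RQ² + QP² − 2·RQ·QP·cos Q = 15510, so PR ≈ 124.54.
Law of cosines again: cos P = (QP² + PR² − RQ²)/(2·QP·PR) ≈ 0.82787, so ∠P ≈ 34.12°.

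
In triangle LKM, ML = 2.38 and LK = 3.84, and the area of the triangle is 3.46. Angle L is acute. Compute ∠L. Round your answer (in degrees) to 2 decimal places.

From area = ½·ML·LK·sin L, we get sin L = 2·area/(ML·LK) ≈ 0.75718.
Taking the acute solution, ∠L ≈ 49.22°.

∠L ≈ 49.22°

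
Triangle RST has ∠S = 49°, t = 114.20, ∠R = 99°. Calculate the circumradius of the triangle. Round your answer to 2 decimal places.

The third angle is ∠T = 180° − ∠R − ∠S = 32.00°.
Law of sines: r = t·sin R/sin T ≈ 212.85.
Law of sines: s = t·sin S/sin T ≈ 162.64.
Circumradius = t/(2 sin T) ≈ 107.75.

107.75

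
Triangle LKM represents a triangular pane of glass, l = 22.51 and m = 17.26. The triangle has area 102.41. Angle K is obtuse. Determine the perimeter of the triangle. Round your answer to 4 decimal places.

From area = ½·m·l·sin K, we get sin K = 2·area/(m·l) ≈ 0.52718.
Taking the obtuse solution, ∠K ≈ 148.19°.
Law of cosines then gives k ≈ 38.274.
Perimeter = 22.51 + 38.274 + 17.26 = 78.044.

perimeter ≈ 78.0441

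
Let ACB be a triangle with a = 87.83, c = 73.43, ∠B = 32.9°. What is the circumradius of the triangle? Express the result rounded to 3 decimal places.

By the law of cosines, b² = a² + c² − 2·a·c·cos B = 2276.1, so b ≈ 47.708.
Area = ½·a·c·sin B ≈ 1751.6.
Circumradius = b/(2 sin B) ≈ 43.916.

43.916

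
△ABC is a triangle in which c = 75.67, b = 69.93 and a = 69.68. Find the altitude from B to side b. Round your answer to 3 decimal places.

63.477

Semiperimeter s = (69.68 + 69.93 + 75.67)/2 = 107.64.
Heron's formula: area = √(107.64·37.96·37.71·31.97) ≈ 2219.5.
The altitude from B has length 2·area/b ≈ 63.477.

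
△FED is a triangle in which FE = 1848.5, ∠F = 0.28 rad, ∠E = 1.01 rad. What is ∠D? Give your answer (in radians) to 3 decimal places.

∠D ≈ 1.852 rad

The third angle is ∠D = π − ∠F − ∠E = 1.852 rad.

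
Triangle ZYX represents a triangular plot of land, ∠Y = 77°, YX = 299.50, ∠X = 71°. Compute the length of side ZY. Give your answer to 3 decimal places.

The third angle is ∠Z = 180° − ∠Y − ∠X = 32.00°.
Law of sines: ZY = YX·sin X/sin Z ≈ 534.39.

534.389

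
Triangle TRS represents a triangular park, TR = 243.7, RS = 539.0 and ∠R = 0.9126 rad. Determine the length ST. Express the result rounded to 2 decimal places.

By the law of cosines, ST² = TR² + RS² − 2·TR·RS·cos R = 1.8921e+05, so ST ≈ 434.99.

434.99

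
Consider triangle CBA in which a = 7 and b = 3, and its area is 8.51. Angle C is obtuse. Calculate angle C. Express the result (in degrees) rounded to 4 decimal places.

From area = ½·b·a·sin C, we get sin C = 2·area/(b·a) ≈ 0.81048.
Taking the obtuse solution, ∠C ≈ 125.86°.

125.8575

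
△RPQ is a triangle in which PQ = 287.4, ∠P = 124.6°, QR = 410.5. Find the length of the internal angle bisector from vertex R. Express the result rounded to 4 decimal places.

t_R ≈ 231.3467

Law of sines: sin R = PQ·sin P/QR ≈ 0.57630.
Since QR ≥ PQ, only the acute value applies: ∠R ≈ 35.19°.
Then ∠Q = 180° − ∠P − ∠R ≈ 20.21°.
Law of sines gives RP = QR·sin Q/sin P ≈ 172.28.
The bisector from R has length 2·QR·RP·cos(∠R/2)/(QR+RP) ≈ 231.35.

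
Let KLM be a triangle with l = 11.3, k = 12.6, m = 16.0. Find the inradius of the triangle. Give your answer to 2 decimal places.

Semiperimeter s = (12.6 + 11.3 + 16)/2 = 19.95.
Heron's formula: area = √(19.95·7.35·8.65·3.95) ≈ 70.782.
Inradius = area/s = 70.782/19.95 ≈ 3.548.

r ≈ 3.55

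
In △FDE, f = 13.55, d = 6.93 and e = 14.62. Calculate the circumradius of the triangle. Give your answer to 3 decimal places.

7.343

By the law of cosines, cos F = (d² + e² − f²) / (2·d·e) ≈ 0.38576, so ∠F ≈ 67.31°.
Circumradius = f/(2 sin F) ≈ 7.3434.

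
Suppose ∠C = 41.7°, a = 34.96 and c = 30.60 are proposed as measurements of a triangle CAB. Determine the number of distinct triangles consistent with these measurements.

a·sin C = 34.96·sin(41.7°) ≈ 23.26.
Since a sin C < c < a (23.26 < 30.60 < 34.96), two triangles exist.

2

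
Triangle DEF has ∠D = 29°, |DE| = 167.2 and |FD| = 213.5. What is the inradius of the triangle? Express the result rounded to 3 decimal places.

By the law of cosines, |EF|² = |FD|² + |DE|² − 2·|FD|·|DE|·cos D = 11095, so |EF| ≈ 105.33.
Area = ½·|FD|·|DE|·sin D ≈ 8653.2.
Semiperimeter s = (105.33+213.5+167.2)/2 = 243.02.
Inradius = area/s = 8653.2/243.02 ≈ 35.607.

35.607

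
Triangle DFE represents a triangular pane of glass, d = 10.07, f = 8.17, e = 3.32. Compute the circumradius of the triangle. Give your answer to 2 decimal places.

5.59

By the law of cosines, cos D = (f² + e² − d²) / (2·f·e) ≈ -0.43565, so ∠D ≈ 2.022 rad.
Circumradius = d/(2 sin D) ≈ 5.5937.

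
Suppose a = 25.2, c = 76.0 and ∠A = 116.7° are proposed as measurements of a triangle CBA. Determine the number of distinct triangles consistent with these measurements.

0

c·sin A = 76.0·sin(116.7°) ≈ 67.9.
Since ∠A is not acute, a triangle exists only if a > c; here a ≤ c, so there is no triangle.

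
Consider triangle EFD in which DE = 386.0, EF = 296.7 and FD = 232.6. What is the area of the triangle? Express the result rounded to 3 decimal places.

Semiperimeter s = (232.6 + 386 + 296.7)/2 = 457.65.
Heron's formula: area = √(457.65·225.05·71.65·160.95) ≈ 34464.

34463.536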